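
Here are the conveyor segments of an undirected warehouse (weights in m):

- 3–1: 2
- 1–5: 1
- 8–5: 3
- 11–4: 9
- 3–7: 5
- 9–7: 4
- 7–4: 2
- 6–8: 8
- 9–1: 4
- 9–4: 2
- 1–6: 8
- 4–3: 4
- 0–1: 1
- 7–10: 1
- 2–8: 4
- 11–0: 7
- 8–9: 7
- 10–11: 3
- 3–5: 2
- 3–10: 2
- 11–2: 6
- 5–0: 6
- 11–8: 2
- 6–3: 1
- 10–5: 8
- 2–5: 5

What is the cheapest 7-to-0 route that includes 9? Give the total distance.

9 m

Shortest 7→9: 7 → 9 = 4
Best 9 to 0: 9 → 1 → 0 costing 5
Total via 9: 4 + 5 = 9 m.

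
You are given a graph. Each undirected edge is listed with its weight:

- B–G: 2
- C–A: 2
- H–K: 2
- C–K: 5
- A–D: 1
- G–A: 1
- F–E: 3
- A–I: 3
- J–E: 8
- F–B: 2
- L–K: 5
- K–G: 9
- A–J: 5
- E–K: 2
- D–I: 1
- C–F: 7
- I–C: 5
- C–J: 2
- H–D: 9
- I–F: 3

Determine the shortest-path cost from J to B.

7

Settle nodes by increasing distance from J:
J: 0
C: 2  (via J)
A: 4  (via C)
D: 5  (via A)
G: 5  (via A)
I: 6  (via D)
B: 7  (via G)
Shortest route: J → C → A → G → B = 7.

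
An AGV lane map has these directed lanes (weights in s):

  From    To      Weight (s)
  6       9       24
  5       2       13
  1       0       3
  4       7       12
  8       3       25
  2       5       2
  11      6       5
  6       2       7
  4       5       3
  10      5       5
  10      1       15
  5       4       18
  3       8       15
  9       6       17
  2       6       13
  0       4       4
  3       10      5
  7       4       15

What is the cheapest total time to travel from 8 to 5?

Enumerating some paths:
8 - 3 - 10 - 1 - 0 - 4 - 5: 25+5+15+3+4+3 = 55
8 - 3 - 10 - 5: 25+5+5 = 35
Cheapest is 8 - 3 - 10 - 5 at 35 s.

35 s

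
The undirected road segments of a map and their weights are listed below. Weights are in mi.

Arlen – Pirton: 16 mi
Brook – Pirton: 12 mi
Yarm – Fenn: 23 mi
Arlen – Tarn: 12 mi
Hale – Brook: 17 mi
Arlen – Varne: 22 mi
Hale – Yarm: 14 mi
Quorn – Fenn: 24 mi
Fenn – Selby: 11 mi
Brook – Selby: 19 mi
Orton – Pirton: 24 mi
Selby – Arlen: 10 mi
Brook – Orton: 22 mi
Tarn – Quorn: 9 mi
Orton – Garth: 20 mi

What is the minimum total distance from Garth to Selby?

61 mi

Shortest distances from Garth:
Garth: 0
Orton: 20  (via Garth)
Brook: 42  (via Orton)
Pirton: 44  (via Orton)
Hale: 59  (via Brook)
Arlen: 60  (via Pirton)
Selby: 61  (via Brook)
Shortest route: Garth–Orton–Brook–Selby = 61 mi.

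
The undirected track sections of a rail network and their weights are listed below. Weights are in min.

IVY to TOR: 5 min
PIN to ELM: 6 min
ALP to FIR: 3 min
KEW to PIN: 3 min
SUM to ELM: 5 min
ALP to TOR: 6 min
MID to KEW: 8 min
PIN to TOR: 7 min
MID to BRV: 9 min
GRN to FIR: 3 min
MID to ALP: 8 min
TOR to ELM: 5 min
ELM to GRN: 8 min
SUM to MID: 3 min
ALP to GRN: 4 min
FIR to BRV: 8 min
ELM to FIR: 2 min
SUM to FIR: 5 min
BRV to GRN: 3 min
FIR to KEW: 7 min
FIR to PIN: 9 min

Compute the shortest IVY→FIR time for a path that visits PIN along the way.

20 min

Best IVY to PIN: IVY → TOR → PIN costing 12
Shortest PIN→FIR: PIN → ELM → FIR = 8
Total via PIN: 12 + 8 = 20 min.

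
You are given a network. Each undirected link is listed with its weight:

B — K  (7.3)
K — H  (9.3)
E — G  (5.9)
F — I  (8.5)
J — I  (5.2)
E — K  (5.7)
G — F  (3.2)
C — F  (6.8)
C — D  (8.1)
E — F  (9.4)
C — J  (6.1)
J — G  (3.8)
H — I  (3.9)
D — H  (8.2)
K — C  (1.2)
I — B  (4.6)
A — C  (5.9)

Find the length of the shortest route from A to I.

Candidate routes:
A - C - K - H - I: 5.9+1.2+9.3+3.9 = 20.3
A - C - J - I: 5.9+6.1+5.2 = 17.2
A - C - F - I: 5.9+6.8+8.5 = 21.2
A - C - K - B - I: 5.9+1.2+7.3+4.6 = 19
The minimum is 17.2 via A - C - J - I.

17.2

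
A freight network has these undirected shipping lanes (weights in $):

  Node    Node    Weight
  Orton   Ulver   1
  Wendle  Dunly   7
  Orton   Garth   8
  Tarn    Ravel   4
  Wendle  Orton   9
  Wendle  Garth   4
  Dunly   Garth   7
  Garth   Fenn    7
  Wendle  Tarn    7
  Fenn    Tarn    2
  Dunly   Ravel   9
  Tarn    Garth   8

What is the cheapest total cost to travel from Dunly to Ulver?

Compare a few routes:
Dunly–Garth–Wendle–Orton–Ulver: 7+4+9+1 = 21
Dunly–Garth–Orton–Ulver: 7+8+1 = 16
Dunly–Wendle–Garth–Orton–Ulver: 7+4+8+1 = 20
Dunly–Wendle–Orton–Ulver: 7+9+1 = 17
The minimum is $16 via Dunly–Garth–Orton–Ulver.

$16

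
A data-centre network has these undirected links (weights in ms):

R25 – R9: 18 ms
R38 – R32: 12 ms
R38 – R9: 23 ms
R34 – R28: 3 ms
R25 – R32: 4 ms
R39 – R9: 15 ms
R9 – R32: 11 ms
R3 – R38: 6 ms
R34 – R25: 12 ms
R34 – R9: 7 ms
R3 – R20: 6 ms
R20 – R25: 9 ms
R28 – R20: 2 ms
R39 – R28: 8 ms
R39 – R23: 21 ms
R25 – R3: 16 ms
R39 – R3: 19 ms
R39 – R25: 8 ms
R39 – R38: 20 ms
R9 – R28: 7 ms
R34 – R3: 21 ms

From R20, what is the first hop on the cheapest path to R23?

Enumerating some paths:
R20 → R25 → R39 → R23: 9+8+21 = 38
R20 → R28 → R39 → R23: 2+8+21 = 31
Cheapest is R20 → R28 → R39 → R23 at 31 ms.
So from R20 the first move is to R28.

R28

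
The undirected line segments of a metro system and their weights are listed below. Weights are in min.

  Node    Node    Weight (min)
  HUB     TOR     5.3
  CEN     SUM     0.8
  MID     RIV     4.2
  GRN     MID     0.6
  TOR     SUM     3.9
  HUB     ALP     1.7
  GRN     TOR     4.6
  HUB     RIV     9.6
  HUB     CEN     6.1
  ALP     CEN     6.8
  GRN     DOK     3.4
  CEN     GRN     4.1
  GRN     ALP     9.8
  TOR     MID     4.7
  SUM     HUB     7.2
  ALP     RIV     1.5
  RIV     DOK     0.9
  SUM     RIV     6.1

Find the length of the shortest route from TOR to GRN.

Enumerating some paths:
TOR → MID → GRN: 4.7+0.6 = 5.3
TOR → GRN: 4.6 = 4.6
The minimum is 4.6 min via TOR → GRN.

4.6 min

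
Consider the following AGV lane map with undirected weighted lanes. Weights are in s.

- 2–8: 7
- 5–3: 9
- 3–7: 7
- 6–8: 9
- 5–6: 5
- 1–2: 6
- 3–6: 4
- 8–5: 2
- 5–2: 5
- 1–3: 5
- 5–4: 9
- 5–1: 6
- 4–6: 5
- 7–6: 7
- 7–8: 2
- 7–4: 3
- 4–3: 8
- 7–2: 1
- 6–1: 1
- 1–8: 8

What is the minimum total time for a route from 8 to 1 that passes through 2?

9 s

Best 8 to 2: 8 → 7 → 2 costing 3
Shortest 2→1: 2 → 1 = 6
Total via 2: 3 + 6 = 9 s.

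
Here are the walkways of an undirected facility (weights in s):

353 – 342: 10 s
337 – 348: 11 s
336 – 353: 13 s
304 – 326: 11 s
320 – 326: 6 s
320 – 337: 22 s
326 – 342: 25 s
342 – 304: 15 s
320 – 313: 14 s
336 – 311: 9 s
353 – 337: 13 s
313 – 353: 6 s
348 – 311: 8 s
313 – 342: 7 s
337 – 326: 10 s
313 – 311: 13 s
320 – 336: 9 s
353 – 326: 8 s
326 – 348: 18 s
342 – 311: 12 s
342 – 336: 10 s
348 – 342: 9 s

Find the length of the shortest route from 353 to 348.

19 s

Settle nodes by increasing distance from 353:
353: 0
313: 6  (via 353)
326: 8  (via 353)
342: 10  (via 353)
336: 13  (via 353)
337: 13  (via 353)
320: 14  (via 326)
311: 19  (via 313)
348: 19  (via 342)
Shortest route: 353 → 342 → 348 = 19 s.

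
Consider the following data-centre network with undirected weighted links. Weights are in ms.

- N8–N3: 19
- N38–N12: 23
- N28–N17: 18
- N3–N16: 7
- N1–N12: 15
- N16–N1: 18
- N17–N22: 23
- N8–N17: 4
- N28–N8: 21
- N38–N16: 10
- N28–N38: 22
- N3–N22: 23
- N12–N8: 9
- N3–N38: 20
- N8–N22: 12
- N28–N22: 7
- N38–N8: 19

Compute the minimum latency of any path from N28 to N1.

Settle nodes by increasing distance from N28:
N28: 0
N22: 7  (via N28)
N17: 18  (via N28)
N8: 19  (via N22)
N38: 22  (via N28)
N12: 28  (via N8)
N3: 30  (via N22)
N16: 32  (via N38)
N1: 43  (via N12)
Shortest route: N28–N22–N8–N12–N1 = 43 ms.

43 ms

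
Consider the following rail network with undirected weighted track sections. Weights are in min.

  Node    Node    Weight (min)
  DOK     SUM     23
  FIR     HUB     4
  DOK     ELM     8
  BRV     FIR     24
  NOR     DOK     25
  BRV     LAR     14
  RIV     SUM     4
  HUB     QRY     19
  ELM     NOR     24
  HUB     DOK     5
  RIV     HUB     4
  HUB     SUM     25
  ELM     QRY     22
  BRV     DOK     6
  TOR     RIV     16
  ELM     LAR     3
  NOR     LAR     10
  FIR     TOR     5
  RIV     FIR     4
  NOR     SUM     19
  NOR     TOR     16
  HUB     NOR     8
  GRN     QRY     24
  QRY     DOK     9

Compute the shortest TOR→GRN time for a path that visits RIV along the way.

Shortest TOR→RIV: TOR–FIR–RIV = 9
Best RIV to GRN: RIV–HUB–DOK–QRY–GRN costing 42
Total via RIV: 9 + 42 = 51 min.

51 min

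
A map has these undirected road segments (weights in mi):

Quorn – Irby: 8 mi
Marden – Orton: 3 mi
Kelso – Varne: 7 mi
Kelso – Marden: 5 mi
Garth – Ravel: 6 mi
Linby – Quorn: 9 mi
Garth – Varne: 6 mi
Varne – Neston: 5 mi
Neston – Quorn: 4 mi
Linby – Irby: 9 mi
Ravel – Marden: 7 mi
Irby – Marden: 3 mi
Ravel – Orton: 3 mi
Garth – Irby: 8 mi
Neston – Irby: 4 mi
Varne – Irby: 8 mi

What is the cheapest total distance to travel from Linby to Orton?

15 mi

Shortest distances from Linby:
Linby: 0
Quorn: 9  (via Linby)
Irby: 9  (via Linby)
Marden: 12  (via Irby)
Neston: 13  (via Quorn)
Orton: 15  (via Marden)
Shortest route: Linby–Irby–Marden–Orton = 15 mi.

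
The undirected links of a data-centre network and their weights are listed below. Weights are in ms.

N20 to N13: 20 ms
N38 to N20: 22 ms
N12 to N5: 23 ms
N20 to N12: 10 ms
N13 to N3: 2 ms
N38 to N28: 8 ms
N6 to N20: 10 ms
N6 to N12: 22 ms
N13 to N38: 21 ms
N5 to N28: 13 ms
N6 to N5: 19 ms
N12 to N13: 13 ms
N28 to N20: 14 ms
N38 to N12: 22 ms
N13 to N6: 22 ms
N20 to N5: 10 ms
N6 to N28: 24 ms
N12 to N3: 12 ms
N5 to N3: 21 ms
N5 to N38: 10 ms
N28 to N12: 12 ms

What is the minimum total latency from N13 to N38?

Enumerating some paths:
N13–N12–N28–N38: 13+12+8 = 33
N13–N3–N5–N38: 2+21+10 = 33
N13–N38: 21 = 21
Cheapest is N13–N38 at 21 ms.

21 ms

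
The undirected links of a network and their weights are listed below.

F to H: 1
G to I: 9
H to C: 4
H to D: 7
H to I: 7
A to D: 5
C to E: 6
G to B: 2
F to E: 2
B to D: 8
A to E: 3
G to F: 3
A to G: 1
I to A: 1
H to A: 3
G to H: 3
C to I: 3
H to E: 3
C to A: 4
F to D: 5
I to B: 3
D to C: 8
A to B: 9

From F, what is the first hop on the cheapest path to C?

Candidate routes:
F–H–C: 1+4 = 5
F–E–C: 2+6 = 8
The minimum is 5 via F–H–C.
So from F the first move is to H.

H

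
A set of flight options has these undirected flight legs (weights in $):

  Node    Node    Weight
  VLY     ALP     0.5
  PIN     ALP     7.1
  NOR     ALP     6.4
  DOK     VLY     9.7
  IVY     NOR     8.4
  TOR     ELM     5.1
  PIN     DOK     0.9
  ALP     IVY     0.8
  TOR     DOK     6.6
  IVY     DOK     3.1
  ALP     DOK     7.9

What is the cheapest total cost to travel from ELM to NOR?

$22

Shortest distances from ELM:
ELM: 0
TOR: 5.1  (via ELM)
DOK: 11.7  (via TOR)
PIN: 12.6  (via DOK)
IVY: 14.8  (via DOK)
ALP: 15.6  (via IVY)
VLY: 16.1  (via ALP)
NOR: 22  (via ALP)
Shortest route: ELM → TOR → DOK → IVY → ALP → NOR = $22.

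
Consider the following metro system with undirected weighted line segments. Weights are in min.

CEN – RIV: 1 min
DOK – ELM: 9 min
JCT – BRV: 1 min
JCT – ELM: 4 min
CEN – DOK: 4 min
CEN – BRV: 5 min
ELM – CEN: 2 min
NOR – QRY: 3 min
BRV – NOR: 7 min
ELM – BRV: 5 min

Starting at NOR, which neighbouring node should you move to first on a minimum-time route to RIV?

BRV

Candidate routes:
NOR–BRV–JCT–ELM–CEN–RIV: 7+1+4+2+1 = 15
NOR–BRV–CEN–RIV: 7+5+1 = 13
The minimum is 13 min via NOR–BRV–CEN–RIV.
So from NOR the first move is to BRV.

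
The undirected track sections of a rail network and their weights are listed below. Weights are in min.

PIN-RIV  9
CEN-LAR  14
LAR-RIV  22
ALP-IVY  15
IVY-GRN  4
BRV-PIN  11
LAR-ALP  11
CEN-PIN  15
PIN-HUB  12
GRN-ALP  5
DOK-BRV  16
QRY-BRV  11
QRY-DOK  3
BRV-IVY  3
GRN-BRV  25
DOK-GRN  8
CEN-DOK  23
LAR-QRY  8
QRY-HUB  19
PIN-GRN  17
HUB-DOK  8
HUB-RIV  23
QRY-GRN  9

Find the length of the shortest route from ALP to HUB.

21 min

Settle nodes by increasing distance from ALP:
ALP: 0
GRN: 5  (via ALP)
IVY: 9  (via GRN)
LAR: 11  (via ALP)
BRV: 12  (via IVY)
DOK: 13  (via GRN)
QRY: 14  (via GRN)
HUB: 21  (via DOK)
Shortest route: ALP → GRN → DOK → HUB = 21 min.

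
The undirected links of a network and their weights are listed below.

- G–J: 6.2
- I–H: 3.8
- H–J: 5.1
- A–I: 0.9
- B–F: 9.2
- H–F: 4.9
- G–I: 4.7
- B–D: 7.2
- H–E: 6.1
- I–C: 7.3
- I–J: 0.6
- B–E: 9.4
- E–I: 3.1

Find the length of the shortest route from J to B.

Compare a few routes:
J–H–F–B: 5.1+4.9+9.2 = 19.2
J–I–H–F–B: 0.6+3.8+4.9+9.2 = 18.5
J–I–E–B: 0.6+3.1+9.4 = 13.1
J–I–H–E–B: 0.6+3.8+6.1+9.4 = 19.9
Cheapest is J–I–E–B at 13.1.

13.1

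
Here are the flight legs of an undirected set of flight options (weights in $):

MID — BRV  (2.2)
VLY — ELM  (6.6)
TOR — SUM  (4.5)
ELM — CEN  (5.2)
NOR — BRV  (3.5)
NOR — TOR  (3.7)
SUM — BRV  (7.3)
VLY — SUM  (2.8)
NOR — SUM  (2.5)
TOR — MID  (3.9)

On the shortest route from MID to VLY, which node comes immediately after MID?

BRV

Candidate routes:
MID → BRV → NOR → SUM → VLY: 2.2+3.5+2.5+2.8 = 11
MID → TOR → SUM → VLY: 3.9+4.5+2.8 = 11.2
MID → BRV → SUM → VLY: 2.2+7.3+2.8 = 12.3
Cheapest is MID → BRV → NOR → SUM → VLY at $11.
So from MID the first move is to BRV.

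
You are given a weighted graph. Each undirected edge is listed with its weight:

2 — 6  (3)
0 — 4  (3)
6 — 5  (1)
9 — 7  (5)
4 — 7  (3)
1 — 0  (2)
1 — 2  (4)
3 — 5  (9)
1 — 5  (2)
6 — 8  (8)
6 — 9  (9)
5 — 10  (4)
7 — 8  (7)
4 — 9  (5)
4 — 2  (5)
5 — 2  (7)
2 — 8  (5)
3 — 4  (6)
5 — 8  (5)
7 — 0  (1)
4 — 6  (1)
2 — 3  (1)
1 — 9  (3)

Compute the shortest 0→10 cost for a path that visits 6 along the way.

Shortest 0→6: 0 → 4 → 6 = 4
Shortest 6→10: 6 → 5 → 10 = 5
Total via 6: 4 + 5 = 9.

9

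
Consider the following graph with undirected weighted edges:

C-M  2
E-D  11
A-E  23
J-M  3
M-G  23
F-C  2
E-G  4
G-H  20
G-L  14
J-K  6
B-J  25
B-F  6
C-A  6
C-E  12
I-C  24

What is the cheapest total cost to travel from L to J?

Shortest distances from L:
L: 0
G: 14  (via L)
E: 18  (via G)
D: 29  (via E)
C: 30  (via E)
F: 32  (via C)
M: 32  (via C)
H: 34  (via G)
J: 35  (via M)
Shortest route: L–G–E–C–M–J = 35.

35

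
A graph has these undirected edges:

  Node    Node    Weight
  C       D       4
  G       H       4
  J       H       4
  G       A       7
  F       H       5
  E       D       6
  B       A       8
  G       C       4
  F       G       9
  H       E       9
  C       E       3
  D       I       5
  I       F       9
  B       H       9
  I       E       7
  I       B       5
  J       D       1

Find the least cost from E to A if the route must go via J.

22

Shortest E→J: E–D–J = 7
Best J to A: J–H–G–A costing 15
Total via J: 7 + 15 = 22.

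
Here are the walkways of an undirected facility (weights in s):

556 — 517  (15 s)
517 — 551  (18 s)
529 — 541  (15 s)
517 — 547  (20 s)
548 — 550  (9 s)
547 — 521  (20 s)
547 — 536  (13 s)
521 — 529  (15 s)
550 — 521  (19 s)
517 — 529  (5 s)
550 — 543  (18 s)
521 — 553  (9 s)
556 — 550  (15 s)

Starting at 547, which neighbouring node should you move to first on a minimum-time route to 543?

Candidate routes:
547 → 521 → 550 → 543: 20+19+18 = 57
547 → 517 → 556 → 550 → 543: 20+15+15+18 = 68
547 → 517 → 529 → 521 → 550 → 543: 20+5+15+19+18 = 77
Cheapest is 547 → 521 → 550 → 543 at 57 s.
So from 547 the first move is to 521.

521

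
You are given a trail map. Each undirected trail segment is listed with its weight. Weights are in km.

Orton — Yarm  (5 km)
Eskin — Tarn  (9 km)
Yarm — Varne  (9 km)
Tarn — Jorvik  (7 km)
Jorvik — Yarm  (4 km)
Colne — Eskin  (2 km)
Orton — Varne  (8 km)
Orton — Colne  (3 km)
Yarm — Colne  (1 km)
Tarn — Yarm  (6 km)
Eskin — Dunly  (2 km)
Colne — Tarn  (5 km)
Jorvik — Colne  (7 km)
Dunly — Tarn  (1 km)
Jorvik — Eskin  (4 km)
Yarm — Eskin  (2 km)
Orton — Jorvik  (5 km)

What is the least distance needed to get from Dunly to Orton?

Settle nodes by increasing distance from Dunly:
Dunly: 0
Tarn: 1  (via Dunly)
Eskin: 2  (via Dunly)
Yarm: 4  (via Eskin)
Colne: 4  (via Eskin)
Jorvik: 6  (via Eskin)
Orton: 7  (via Colne)
Shortest route: Dunly–Eskin–Colne–Orton = 7 km.

7 km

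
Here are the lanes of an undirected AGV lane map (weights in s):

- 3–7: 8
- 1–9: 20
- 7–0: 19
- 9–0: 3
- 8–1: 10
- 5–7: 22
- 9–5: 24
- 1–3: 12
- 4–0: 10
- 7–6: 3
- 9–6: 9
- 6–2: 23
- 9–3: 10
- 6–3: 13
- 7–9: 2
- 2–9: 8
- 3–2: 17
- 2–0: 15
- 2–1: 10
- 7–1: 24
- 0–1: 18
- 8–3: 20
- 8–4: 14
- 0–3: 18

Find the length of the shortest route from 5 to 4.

Compare a few routes:
5–7–6–9–0–4: 22+3+9+3+10 = 47
5–9–0–4: 24+3+10 = 37
5–7–0–4: 22+19+10 = 51
Cheapest is 5–9–0–4 at 37 s.

37 s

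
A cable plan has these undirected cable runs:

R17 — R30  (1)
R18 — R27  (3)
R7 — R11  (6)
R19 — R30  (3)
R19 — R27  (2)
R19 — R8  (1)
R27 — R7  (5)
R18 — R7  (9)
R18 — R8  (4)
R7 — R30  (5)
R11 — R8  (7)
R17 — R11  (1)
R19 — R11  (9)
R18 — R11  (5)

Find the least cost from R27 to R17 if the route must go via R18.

9

Best R27 to R18: R27 → R18 costing 3
Shortest R18→R17: R18 → R11 → R17 = 6
Total via R18: 3 + 6 = 9.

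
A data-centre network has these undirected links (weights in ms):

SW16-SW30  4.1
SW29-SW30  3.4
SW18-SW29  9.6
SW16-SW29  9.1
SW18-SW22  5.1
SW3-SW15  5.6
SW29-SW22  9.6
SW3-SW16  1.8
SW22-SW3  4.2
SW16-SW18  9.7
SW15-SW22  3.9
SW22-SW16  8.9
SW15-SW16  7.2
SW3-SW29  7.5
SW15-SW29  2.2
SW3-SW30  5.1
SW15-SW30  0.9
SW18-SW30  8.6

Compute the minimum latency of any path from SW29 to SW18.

Candidate routes:
SW29 → SW15 → SW22 → SW18: 2.2+3.9+5.1 = 11.2
SW29 → SW18: 9.6 = 9.6
The minimum is 9.6 ms via SW29 → SW18.

9.6 ms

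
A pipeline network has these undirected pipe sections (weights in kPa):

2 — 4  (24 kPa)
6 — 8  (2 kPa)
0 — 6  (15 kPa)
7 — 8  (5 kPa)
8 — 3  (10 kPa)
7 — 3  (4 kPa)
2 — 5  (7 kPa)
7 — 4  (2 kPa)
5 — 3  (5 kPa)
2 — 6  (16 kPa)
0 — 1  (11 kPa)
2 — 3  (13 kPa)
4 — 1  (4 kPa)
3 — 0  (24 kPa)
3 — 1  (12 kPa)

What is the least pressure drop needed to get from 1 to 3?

Settle nodes by increasing distance from 1:
1: 0
4: 4  (via 1)
7: 6  (via 4)
3: 10  (via 7)
Shortest route: 1 → 4 → 7 → 3 = 10 kPa.

10 kPa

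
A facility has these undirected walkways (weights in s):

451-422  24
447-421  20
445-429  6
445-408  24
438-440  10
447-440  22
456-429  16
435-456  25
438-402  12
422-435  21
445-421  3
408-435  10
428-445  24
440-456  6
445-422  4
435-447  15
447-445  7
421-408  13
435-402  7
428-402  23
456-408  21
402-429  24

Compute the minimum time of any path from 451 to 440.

56 s

Candidate routes:
451 - 422 - 445 - 447 - 440: 24+4+7+22 = 57
451 - 422 - 445 - 429 - 456 - 440: 24+4+6+16+6 = 56
Cheapest is 451 - 422 - 445 - 429 - 456 - 440 at 56 s.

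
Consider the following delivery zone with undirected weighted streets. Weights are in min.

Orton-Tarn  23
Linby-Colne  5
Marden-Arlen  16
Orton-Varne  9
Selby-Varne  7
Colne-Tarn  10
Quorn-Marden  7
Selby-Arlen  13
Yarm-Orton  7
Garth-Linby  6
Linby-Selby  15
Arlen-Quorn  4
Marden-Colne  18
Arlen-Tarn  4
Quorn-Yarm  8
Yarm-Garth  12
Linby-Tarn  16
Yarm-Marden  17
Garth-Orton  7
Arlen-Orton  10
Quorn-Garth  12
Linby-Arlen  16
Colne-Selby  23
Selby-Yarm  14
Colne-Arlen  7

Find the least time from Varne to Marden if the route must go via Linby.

45 min

Best Varne to Linby: Varne–Selby–Linby costing 22
Shortest Linby→Marden: Linby–Colne–Marden = 23
Total via Linby: 22 + 23 = 45 min.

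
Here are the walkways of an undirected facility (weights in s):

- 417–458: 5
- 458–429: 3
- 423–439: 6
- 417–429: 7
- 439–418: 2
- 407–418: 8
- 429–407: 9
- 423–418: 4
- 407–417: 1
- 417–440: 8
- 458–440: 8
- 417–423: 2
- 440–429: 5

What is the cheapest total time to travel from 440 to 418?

14 s

Shortest distances from 440:
440: 0
429: 5  (via 440)
458: 8  (via 440)
417: 8  (via 440)
407: 9  (via 417)
423: 10  (via 417)
418: 14  (via 423)
Shortest route: 440 → 417 → 423 → 418 = 14 s.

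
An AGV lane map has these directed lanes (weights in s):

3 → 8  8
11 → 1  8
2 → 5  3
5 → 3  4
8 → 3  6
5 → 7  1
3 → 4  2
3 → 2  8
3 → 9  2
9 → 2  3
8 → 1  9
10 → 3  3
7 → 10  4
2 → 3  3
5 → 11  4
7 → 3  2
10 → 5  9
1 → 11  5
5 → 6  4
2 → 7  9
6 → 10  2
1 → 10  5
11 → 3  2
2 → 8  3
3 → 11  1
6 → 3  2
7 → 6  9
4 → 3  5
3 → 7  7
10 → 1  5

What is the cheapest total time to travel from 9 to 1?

Candidate routes:
9 → 2 → 5 → 7 → 10 → 1: 3+3+1+4+5 = 16
9 → 2 → 8 → 1: 3+3+9 = 15
The minimum is 15 s via 9 → 2 → 8 → 1.

15 s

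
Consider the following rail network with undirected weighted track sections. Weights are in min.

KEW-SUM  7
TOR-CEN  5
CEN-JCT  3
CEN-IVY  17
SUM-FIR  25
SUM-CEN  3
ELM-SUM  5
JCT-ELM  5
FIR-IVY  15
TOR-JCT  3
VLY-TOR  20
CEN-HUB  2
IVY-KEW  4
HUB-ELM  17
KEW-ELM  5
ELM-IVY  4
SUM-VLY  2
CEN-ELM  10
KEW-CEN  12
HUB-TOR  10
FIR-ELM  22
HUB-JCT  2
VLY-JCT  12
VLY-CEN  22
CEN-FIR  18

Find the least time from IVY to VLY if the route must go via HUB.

Shortest IVY→HUB: IVY–ELM–JCT–HUB = 11
Best HUB to VLY: HUB–CEN–SUM–VLY costing 7
Total via HUB: 11 + 7 = 18 min.

18 min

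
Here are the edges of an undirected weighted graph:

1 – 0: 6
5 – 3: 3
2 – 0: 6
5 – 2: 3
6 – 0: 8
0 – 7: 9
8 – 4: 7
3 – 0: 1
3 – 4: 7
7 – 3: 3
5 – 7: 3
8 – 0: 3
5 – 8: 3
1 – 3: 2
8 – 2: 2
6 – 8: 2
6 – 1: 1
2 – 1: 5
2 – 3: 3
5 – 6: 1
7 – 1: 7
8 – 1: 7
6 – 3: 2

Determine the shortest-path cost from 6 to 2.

Settle nodes by increasing distance from 6:
6: 0
1: 1  (via 6)
5: 1  (via 6)
3: 2  (via 6)
8: 2  (via 6)
0: 3  (via 3)
2: 4  (via 5)
Shortest route: 6 → 5 → 2 = 4.

4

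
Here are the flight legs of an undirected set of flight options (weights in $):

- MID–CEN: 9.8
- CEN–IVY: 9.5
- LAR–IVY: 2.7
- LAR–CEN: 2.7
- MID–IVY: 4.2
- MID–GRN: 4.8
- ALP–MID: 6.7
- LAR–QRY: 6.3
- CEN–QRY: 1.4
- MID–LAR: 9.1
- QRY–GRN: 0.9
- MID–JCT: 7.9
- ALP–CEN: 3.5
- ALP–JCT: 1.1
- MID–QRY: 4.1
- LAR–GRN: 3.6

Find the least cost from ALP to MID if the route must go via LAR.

$13.1

Best ALP to LAR: ALP–CEN–LAR costing 6.2
Best LAR to MID: LAR–IVY–MID costing 6.9
Total via LAR: 6.2 + 6.9 = $13.1.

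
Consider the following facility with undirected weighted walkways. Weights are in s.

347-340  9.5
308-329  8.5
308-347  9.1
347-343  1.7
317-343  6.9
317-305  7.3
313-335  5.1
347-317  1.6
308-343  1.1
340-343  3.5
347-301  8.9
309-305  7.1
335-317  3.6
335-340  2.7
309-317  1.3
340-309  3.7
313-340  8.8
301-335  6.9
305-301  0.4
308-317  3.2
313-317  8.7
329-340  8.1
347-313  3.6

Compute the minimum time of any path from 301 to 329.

Enumerating some paths:
301–335–340–329: 6.9+2.7+8.1 = 17.7
301–305–309–340–329: 0.4+7.1+3.7+8.1 = 19.3
301–305–317–308–329: 0.4+7.3+3.2+8.5 = 19.4
301–347–343–308–329: 8.9+1.7+1.1+8.5 = 20.2
The minimum is 17.7 s via 301–335–340–329.

17.7 s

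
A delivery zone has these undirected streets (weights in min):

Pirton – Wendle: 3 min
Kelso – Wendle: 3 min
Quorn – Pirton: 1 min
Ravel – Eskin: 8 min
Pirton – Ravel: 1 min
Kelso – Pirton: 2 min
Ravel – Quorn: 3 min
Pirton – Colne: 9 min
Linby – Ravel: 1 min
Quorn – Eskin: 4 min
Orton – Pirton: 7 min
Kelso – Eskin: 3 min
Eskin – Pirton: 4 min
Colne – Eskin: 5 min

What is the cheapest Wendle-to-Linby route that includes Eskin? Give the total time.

Shortest Wendle→Eskin: Wendle–Kelso–Eskin = 6
Best Eskin to Linby: Eskin–Pirton–Ravel–Linby costing 6
Total via Eskin: 6 + 6 = 12 min.

12 min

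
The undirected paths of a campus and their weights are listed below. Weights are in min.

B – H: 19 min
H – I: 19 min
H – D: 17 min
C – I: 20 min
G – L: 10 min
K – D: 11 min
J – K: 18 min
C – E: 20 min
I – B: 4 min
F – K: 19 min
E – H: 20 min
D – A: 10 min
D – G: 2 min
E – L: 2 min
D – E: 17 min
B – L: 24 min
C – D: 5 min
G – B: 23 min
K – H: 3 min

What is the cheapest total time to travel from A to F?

Shortest distances from A:
A: 0
D: 10  (via A)
G: 12  (via D)
C: 15  (via D)
K: 21  (via D)
L: 22  (via G)
E: 24  (via L)
H: 24  (via K)
B: 35  (via G)
I: 35  (via C)
J: 39  (via K)
F: 40  (via K)
Shortest route: A → D → K → F = 40 min.

40 min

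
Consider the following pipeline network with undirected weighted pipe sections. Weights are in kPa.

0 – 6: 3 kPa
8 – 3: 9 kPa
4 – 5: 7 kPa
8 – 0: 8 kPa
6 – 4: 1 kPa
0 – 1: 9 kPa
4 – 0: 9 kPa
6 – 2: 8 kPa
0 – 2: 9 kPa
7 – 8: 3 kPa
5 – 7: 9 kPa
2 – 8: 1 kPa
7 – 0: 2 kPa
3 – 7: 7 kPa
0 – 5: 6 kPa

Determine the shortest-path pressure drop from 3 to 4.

13 kPa

Running Dijkstra from 3:
3: 0
7: 7  (via 3)
0: 9  (via 7)
8: 9  (via 3)
2: 10  (via 8)
6: 12  (via 0)
4: 13  (via 6)
Shortest route: 3–7–0–6–4 = 13 kPa.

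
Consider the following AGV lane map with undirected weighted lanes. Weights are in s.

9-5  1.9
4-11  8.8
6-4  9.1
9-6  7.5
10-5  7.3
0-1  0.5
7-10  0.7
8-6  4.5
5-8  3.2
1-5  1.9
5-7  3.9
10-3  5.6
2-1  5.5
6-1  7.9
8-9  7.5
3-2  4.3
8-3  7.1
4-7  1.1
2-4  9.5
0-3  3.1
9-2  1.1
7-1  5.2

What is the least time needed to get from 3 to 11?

16.2 s

Candidate routes:
3 → 0 → 1 → 5 → 7 → 4 → 11: 3.1+0.5+1.9+3.9+1.1+8.8 = 19.3
3 → 0 → 1 → 7 → 4 → 11: 3.1+0.5+5.2+1.1+8.8 = 18.7
3 → 10 → 7 → 4 → 11: 5.6+0.7+1.1+8.8 = 16.2
The minimum is 16.2 s via 3 → 10 → 7 → 4 → 11.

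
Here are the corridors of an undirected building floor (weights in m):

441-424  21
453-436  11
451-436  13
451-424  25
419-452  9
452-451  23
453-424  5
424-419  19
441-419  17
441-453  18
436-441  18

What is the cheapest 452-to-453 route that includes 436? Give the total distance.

47 m

Shortest 452→436: 452 → 451 → 436 = 36
Best 436 to 453: 436 → 453 costing 11
Total via 436: 36 + 11 = 47 m.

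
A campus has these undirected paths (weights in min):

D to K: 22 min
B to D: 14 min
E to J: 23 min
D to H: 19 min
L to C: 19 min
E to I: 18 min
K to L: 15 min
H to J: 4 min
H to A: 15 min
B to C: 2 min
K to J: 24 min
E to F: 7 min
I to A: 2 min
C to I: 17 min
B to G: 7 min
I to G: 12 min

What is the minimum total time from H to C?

34 min

Settle nodes by increasing distance from H:
H: 0
J: 4  (via H)
A: 15  (via H)
I: 17  (via A)
D: 19  (via H)
E: 27  (via J)
K: 28  (via J)
G: 29  (via I)
B: 33  (via D)
C: 34  (via I)
Shortest route: H → A → I → C = 34 min.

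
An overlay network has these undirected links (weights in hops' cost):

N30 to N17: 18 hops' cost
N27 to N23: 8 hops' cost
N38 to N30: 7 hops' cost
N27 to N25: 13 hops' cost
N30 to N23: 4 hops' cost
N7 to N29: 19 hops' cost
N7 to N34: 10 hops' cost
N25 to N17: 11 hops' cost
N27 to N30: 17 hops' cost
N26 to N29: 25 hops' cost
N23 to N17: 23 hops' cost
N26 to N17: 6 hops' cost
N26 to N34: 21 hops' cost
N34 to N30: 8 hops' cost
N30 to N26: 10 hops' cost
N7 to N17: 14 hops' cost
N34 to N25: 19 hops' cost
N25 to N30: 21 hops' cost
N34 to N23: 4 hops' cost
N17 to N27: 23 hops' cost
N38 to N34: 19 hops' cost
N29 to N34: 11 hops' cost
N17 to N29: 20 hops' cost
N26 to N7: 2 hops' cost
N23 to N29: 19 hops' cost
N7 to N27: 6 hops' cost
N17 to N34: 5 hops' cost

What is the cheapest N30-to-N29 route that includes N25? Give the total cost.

Shortest N30→N25: N30–N25 = 21
Best N25 to N29: N25–N17–N34–N29 costing 27
Total via N25: 21 + 27 = 48 hops' cost.

48 hops' cost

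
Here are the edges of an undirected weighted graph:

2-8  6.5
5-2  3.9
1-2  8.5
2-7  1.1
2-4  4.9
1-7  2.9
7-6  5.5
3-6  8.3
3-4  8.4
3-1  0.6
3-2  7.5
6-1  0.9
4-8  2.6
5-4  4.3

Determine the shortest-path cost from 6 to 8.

11.4

Running Dijkstra from 6:
6: 0
1: 0.9  (via 6)
3: 1.5  (via 1)
7: 3.8  (via 1)
2: 4.9  (via 7)
5: 8.8  (via 2)
4: 9.8  (via 2)
8: 11.4  (via 2)
Shortest route: 6 → 1 → 7 → 2 → 8 = 11.4.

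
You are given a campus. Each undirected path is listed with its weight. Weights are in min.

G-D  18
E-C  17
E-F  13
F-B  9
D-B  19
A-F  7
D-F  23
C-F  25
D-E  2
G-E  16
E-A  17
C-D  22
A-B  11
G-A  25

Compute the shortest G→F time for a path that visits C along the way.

58 min

Best G to C: G → E → C costing 33
Shortest C→F: C → F = 25
Total via C: 33 + 25 = 58 min.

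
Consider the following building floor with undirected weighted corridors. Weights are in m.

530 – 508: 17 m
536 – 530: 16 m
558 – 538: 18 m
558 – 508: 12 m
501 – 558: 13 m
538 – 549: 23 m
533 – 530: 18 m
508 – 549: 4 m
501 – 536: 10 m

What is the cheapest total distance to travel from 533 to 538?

62 m

Enumerating some paths:
533 - 530 - 508 - 558 - 538: 18+17+12+18 = 65
533 - 530 - 536 - 501 - 558 - 508 - 549 - 538: 18+16+10+13+12+4+23 = 96
533 - 530 - 536 - 501 - 558 - 538: 18+16+10+13+18 = 75
533 - 530 - 508 - 549 - 538: 18+17+4+23 = 62
Cheapest is 533 - 530 - 508 - 549 - 538 at 62 m.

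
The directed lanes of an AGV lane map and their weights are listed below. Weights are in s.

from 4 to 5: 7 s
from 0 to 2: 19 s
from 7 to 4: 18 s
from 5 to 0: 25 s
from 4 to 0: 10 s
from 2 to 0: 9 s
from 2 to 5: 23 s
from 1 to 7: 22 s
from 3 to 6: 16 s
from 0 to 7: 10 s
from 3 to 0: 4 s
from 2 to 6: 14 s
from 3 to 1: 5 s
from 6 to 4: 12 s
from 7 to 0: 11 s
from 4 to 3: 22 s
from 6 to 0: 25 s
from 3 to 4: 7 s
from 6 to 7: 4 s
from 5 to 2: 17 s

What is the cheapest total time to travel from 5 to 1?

Compare a few routes:
5 - 2 - 6 - 7 - 4 - 3 - 1: 17+14+4+18+22+5 = 80
5 - 0 - 7 - 4 - 3 - 1: 25+10+18+22+5 = 80
5 - 2 - 6 - 4 - 3 - 1: 17+14+12+22+5 = 70
The minimum is 70 s via 5 - 2 - 6 - 4 - 3 - 1.

70 s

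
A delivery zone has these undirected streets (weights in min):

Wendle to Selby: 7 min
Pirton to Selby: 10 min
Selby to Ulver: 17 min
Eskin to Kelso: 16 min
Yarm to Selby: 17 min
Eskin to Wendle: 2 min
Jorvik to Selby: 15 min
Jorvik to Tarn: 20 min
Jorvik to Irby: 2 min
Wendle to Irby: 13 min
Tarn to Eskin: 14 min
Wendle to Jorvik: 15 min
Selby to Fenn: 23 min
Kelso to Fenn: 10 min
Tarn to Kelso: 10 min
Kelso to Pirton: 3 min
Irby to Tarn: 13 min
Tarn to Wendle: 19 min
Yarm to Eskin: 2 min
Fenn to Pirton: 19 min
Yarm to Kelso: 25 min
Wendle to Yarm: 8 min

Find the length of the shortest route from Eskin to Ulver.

Running Dijkstra from Eskin:
Eskin: 0
Yarm: 2  (via Eskin)
Wendle: 2  (via Eskin)
Selby: 9  (via Wendle)
Tarn: 14  (via Eskin)
Irby: 15  (via Wendle)
Kelso: 16  (via Eskin)
Jorvik: 17  (via Wendle)
Pirton: 19  (via Selby)
Ulver: 26  (via Selby)
Shortest route: Eskin–Wendle–Selby–Ulver = 26 min.

26 min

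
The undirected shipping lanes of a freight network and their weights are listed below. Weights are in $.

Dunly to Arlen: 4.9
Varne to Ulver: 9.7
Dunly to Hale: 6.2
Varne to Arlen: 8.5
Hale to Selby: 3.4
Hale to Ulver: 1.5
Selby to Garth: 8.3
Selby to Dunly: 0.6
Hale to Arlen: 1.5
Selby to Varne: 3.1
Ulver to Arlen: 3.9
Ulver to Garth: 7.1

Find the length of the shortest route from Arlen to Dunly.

Settle nodes by increasing distance from Arlen:
Arlen: 0
Hale: 1.5  (via Arlen)
Ulver: 3  (via Hale)
Dunly: 4.9  (via Arlen)
Shortest route: Arlen–Dunly = $4.9.

$4.9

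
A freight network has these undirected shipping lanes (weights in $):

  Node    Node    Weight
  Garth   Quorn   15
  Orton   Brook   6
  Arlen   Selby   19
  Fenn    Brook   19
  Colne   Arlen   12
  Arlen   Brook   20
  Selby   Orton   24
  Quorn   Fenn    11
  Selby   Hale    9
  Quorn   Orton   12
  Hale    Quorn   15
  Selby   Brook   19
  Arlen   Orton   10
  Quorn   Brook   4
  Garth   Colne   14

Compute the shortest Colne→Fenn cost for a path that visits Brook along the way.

$43

Shortest Colne→Brook: Colne–Arlen–Orton–Brook = 28
Shortest Brook→Fenn: Brook–Quorn–Fenn = 15
Total via Brook: 28 + 15 = $43.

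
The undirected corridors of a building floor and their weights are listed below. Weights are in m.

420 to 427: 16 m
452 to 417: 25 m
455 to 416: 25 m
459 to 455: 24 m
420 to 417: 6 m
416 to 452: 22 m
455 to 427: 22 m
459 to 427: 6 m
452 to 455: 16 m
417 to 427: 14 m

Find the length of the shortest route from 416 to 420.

Compare a few routes:
416–452–417–420: 22+25+6 = 53
416–455–427–420: 25+22+16 = 63
416–455–427–417–420: 25+22+14+6 = 67
Cheapest is 416–452–417–420 at 53 m.

53 m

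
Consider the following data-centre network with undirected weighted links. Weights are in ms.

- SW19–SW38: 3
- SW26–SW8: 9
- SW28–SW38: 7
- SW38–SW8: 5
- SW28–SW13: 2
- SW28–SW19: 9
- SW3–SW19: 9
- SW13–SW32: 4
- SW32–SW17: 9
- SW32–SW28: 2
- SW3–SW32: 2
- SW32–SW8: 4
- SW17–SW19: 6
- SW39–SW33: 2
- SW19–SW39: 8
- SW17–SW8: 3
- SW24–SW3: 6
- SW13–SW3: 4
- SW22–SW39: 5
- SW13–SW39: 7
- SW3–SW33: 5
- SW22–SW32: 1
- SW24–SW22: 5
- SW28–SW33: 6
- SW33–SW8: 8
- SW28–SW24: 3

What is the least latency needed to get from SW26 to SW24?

18 ms

Shortest distances from SW26:
SW26: 0
SW8: 9  (via SW26)
SW17: 12  (via SW8)
SW32: 13  (via SW8)
SW38: 14  (via SW8)
SW22: 14  (via SW32)
SW28: 15  (via SW32)
SW3: 15  (via SW32)
SW19: 17  (via SW38)
SW13: 17  (via SW32)
SW33: 17  (via SW8)
SW24: 18  (via SW28)
Shortest route: SW26 → SW8 → SW32 → SW28 → SW24 = 18 ms.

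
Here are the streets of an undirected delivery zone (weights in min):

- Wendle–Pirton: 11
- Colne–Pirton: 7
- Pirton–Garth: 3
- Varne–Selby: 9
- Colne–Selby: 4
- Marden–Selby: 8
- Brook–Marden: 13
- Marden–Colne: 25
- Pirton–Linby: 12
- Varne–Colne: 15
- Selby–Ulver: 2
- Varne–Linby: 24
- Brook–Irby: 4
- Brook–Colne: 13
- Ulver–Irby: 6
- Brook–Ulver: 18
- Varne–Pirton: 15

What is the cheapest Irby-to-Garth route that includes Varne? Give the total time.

35 min

Best Irby to Varne: Irby–Ulver–Selby–Varne costing 17
Best Varne to Garth: Varne–Pirton–Garth costing 18
Total via Varne: 17 + 18 = 35 min.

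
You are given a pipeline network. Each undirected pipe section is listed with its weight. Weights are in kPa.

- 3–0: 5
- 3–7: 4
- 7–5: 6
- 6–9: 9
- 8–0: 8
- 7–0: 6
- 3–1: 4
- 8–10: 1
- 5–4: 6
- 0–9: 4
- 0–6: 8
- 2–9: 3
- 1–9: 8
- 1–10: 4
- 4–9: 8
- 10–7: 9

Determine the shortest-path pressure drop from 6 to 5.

20 kPa

Compare a few routes:
6–9–4–5: 9+8+6 = 23
6–0–7–5: 8+6+6 = 20
6–0–3–7–5: 8+5+4+6 = 23
The minimum is 20 kPa via 6–0–7–5.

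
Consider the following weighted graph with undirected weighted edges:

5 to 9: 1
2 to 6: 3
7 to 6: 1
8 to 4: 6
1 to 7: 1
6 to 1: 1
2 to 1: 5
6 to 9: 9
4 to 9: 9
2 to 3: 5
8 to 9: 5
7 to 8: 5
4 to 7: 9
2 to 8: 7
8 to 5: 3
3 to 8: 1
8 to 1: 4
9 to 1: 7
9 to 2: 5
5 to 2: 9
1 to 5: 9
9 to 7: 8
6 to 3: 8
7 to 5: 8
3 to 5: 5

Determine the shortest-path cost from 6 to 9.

Compare a few routes:
6–7–1–9: 1+1+7 = 9
6–1–9: 1+7 = 8
The minimum is 8 via 6–1–9.

8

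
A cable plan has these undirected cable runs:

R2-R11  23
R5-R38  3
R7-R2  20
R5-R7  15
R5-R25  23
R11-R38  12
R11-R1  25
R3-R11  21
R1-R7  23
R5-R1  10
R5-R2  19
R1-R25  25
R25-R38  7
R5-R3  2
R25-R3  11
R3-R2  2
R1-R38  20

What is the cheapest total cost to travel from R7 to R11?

30

Running Dijkstra from R7:
R7: 0
R5: 15  (via R7)
R3: 17  (via R5)
R38: 18  (via R5)
R2: 19  (via R3)
R1: 23  (via R7)
R25: 25  (via R38)
R11: 30  (via R38)
Shortest route: R7–R5–R38–R11 = 30.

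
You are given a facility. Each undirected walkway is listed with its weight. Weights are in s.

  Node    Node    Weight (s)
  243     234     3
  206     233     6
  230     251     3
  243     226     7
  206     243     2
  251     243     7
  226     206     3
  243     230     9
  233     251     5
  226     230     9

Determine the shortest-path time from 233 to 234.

11 s

Settle nodes by increasing distance from 233:
233: 0
251: 5  (via 233)
206: 6  (via 233)
230: 8  (via 251)
243: 8  (via 206)
226: 9  (via 206)
234: 11  (via 243)
Shortest route: 233 → 206 → 243 → 234 = 11 s.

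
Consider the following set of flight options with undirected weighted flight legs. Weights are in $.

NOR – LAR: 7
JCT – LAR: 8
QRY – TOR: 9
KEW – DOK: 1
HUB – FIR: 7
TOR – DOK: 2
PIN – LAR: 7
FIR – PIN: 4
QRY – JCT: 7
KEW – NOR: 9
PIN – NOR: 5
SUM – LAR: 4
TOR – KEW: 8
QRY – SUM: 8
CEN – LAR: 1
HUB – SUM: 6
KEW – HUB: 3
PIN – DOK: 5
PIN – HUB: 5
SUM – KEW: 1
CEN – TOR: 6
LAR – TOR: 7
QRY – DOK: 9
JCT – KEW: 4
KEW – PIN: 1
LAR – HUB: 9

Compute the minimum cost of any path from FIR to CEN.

$11

Candidate routes:
FIR → PIN → KEW → SUM → LAR → CEN: 4+1+1+4+1 = 11
FIR → HUB → KEW → SUM → LAR → CEN: 7+3+1+4+1 = 16
FIR → PIN → LAR → CEN: 4+7+1 = 12
FIR → PIN → KEW → DOK → TOR → CEN: 4+1+1+2+6 = 14
The minimum is $11 via FIR → PIN → KEW → SUM → LAR → CEN.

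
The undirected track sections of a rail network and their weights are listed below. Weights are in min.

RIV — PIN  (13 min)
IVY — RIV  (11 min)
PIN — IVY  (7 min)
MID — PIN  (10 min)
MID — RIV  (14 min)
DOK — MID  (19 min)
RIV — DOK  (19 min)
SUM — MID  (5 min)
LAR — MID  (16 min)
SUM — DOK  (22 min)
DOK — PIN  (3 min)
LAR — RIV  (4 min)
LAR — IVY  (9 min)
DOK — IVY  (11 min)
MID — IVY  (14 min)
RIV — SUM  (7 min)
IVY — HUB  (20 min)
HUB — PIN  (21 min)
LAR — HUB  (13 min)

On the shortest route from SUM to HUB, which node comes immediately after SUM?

RIV

Enumerating some paths:
SUM–RIV–LAR–HUB: 7+4+13 = 24
SUM–MID–RIV–LAR–HUB: 5+14+4+13 = 36
SUM–MID–PIN–HUB: 5+10+21 = 36
SUM–MID–LAR–HUB: 5+16+13 = 34
Cheapest is SUM–RIV–LAR–HUB at 24 min.
So from SUM the first move is to RIV.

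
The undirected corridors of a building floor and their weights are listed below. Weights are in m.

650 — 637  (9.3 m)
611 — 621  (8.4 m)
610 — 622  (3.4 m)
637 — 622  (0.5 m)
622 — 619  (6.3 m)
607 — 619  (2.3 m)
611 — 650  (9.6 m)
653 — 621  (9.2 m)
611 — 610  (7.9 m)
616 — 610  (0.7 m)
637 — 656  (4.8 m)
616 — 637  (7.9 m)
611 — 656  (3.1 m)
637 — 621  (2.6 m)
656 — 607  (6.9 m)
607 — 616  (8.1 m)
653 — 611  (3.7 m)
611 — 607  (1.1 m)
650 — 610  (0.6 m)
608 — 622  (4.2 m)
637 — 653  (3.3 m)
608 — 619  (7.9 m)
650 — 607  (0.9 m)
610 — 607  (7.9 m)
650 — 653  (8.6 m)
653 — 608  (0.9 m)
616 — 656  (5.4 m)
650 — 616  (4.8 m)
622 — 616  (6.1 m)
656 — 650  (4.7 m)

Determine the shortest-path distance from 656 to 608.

7.7 m

Running Dijkstra from 656:
656: 0
611: 3.1  (via 656)
607: 4.2  (via 611)
650: 4.7  (via 656)
637: 4.8  (via 656)
622: 5.3  (via 637)
610: 5.3  (via 650)
616: 5.4  (via 656)
619: 6.5  (via 607)
653: 6.8  (via 611)
621: 7.4  (via 637)
608: 7.7  (via 653)
Shortest route: 656–611–653–608 = 7.7 m.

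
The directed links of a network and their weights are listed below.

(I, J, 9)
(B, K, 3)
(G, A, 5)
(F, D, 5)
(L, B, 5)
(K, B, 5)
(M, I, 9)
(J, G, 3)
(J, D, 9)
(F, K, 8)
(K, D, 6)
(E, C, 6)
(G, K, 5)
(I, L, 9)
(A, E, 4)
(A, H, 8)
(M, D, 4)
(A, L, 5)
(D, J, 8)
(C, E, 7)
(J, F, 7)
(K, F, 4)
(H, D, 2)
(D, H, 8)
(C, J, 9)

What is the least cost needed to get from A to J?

18

Running Dijkstra from A:
A: 0
E: 4  (via A)
L: 5  (via A)
H: 8  (via A)
B: 10  (via L)
C: 10  (via E)
D: 10  (via H)
K: 13  (via B)
F: 17  (via K)
J: 18  (via D)
Shortest route: A–H–D–J = 18.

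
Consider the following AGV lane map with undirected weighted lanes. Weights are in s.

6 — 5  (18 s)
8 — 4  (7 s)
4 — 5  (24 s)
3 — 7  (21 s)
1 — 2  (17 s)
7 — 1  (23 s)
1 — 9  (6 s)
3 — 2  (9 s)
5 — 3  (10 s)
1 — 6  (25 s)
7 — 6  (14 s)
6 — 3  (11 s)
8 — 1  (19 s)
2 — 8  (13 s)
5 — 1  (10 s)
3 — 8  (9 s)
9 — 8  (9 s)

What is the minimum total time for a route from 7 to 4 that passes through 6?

41 s

Best 7 to 6: 7 → 6 costing 14
Shortest 6→4: 6 → 3 → 8 → 4 = 27
Total via 6: 14 + 27 = 41 s.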